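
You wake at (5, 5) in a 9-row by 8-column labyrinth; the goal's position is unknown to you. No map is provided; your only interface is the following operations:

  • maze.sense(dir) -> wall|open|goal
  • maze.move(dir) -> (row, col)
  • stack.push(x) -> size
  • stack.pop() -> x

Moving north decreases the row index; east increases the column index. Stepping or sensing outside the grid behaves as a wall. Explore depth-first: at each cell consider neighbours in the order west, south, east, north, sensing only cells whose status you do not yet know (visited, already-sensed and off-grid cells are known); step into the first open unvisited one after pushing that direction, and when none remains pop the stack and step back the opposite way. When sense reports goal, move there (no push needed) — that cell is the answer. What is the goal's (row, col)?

// 1. sense(dir→west) -> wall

// 2. sense(dir→south) -> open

// 3. push(x→south) -> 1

// 4. move(dir→south) -> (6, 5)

// 5. sense(dir→west) -> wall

// 6. sense(dir→south) -> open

// 7. push(x→south) -> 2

// 8. move(dir→south) -> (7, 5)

// 9. sense(dir→west) -> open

// 10. push(x→west) -> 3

// 11. move(dir→west) -> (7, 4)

// 12. sense(dir→west) -> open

// 13. push(x→west) -> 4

// 14. move(dir→west) -> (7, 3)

// 15. sense(dir→west) -> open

// 16. push(x→west) -> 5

// 17. move(dir→west) -> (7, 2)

// 18. sense(dir→west) -> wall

// 19. sense(dir→south) -> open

// 20. push(x→south) -> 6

// 21. move(dir→south) -> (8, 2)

// 22. sense(dir→west) -> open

// 23. push(x→west) -> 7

// 24. move(dir→west) -> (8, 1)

// 25. sense(dir→west) -> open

// 26. push(x→west) -> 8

// 27. move(dir→west) -> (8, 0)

// 28. sense(dir→north) -> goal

// 29. move(dir→north) -> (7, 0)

Answer: (7, 0)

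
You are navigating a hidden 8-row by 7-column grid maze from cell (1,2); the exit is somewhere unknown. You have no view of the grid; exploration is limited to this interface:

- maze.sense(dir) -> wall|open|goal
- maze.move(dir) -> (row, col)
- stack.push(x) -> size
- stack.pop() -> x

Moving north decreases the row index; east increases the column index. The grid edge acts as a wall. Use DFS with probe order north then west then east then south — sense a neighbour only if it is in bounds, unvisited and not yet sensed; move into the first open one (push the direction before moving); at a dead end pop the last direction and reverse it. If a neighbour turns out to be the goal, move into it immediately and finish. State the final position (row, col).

;; maze.sense(north) ~> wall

;; maze.sense(west) ~> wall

;; maze.sense(east) ~> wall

;; maze.sense(south) ~> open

;; stack.push(south) ~> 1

;; maze.move(south) ~> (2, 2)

;; maze.sense(west) ~> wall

;; maze.sense(east) ~> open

;; stack.push(east) ~> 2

;; maze.move(east) ~> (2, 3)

;; maze.sense(east) ~> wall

;; maze.sense(south) ~> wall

;; stack.pop() ~> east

;; maze.move(west) ~> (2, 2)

;; maze.sense(south) ~> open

;; stack.push(south) ~> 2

;; maze.move(south) ~> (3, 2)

;; maze.sense(west) ~> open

;; stack.push(west) ~> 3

;; maze.move(west) ~> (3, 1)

;; maze.sense(west) ~> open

;; stack.push(west) ~> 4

;; maze.move(west) ~> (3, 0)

;; maze.sense(north) ~> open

;; stack.push(north) ~> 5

;; maze.move(north) ~> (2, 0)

;; maze.sense(north) ~> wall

;; stack.pop() ~> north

;; maze.move(south) ~> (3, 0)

;; maze.sense(south) ~> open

;; stack.push(south) ~> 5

;; maze.move(south) ~> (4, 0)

;; maze.sense(east) ~> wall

;; maze.sense(south) ~> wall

;; stack.pop() ~> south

;; maze.move(north) ~> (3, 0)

;; stack.pop() ~> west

;; maze.move(east) ~> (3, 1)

;; stack.pop() ~> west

;; maze.move(east) ~> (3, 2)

;; maze.sense(south) ~> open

;; stack.push(south) ~> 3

;; maze.move(south) ~> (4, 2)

;; maze.sense(east) ~> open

;; stack.push(east) ~> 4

;; maze.move(east) ~> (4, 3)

;; maze.sense(east) ~> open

;; stack.push(east) ~> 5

;; maze.move(east) ~> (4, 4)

;; maze.sense(north) ~> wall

;; maze.sense(east) ~> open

;; stack.push(east) ~> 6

;; maze.move(east) ~> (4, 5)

;; maze.sense(north) ~> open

;; stack.push(north) ~> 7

;; maze.move(north) ~> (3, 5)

;; maze.sense(north) ~> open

;; stack.push(north) ~> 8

;; maze.move(north) ~> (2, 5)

;; maze.sense(north) ~> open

;; stack.push(north) ~> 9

;; maze.move(north) ~> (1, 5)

;; maze.sense(north) ~> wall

;; maze.sense(west) ~> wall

;; maze.sense(east) ~> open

;; stack.push(east) ~> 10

;; maze.move(east) ~> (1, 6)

;; maze.sense(north) ~> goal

;; maze.move(north) ~> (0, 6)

Answer: (0, 6)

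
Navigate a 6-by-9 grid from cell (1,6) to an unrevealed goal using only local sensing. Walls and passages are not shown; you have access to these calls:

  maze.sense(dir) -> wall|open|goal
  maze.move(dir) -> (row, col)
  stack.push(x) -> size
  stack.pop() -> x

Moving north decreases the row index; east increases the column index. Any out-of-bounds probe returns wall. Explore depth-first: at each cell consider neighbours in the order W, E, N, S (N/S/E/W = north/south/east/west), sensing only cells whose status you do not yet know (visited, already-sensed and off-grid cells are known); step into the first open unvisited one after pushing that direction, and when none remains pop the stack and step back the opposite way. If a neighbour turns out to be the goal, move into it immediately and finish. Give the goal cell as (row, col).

→ maze.sense(dir→west)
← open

→ stack.push(x→west)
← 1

→ maze.move(dir→west)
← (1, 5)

→ maze.sense(dir→west)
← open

→ stack.push(x→west)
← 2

→ maze.move(dir→west)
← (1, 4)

→ maze.sense(dir→west)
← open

→ stack.push(x→west)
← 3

→ maze.move(dir→west)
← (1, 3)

→ maze.sense(dir→west)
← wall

→ maze.sense(dir→north)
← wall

→ maze.sense(dir→south)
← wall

→ stack.pop()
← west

→ maze.move(dir→east)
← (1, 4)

→ maze.sense(dir→north)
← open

→ stack.push(x→north)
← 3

→ maze.move(dir→north)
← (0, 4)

→ maze.sense(dir→east)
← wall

→ stack.pop()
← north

→ maze.move(dir→south)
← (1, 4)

→ maze.sense(dir→south)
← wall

→ stack.pop()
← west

→ maze.move(dir→east)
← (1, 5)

→ maze.sense(dir→south)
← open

→ stack.push(x→south)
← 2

→ maze.move(dir→south)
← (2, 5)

→ maze.sense(dir→east)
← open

→ stack.push(x→east)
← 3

→ maze.move(dir→east)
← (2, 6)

→ maze.sense(dir→east)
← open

→ stack.push(x→east)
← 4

→ maze.move(dir→east)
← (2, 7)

→ maze.sense(dir→east)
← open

→ stack.push(x→east)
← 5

→ maze.move(dir→east)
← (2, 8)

→ maze.sense(dir→north)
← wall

→ maze.sense(dir→south)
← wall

→ stack.pop()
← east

→ maze.move(dir→west)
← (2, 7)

→ maze.sense(dir→north)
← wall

→ maze.sense(dir→south)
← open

→ stack.push(x→south)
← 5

→ maze.move(dir→south)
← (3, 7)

→ maze.sense(dir→west)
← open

→ stack.push(x→west)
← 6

→ maze.move(dir→west)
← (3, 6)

→ maze.sense(dir→west)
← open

→ stack.push(x→west)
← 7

→ maze.move(dir→west)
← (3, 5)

→ maze.sense(dir→west)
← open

→ stack.push(x→west)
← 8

→ maze.move(dir→west)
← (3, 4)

→ maze.sense(dir→west)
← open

→ stack.push(x→west)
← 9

→ maze.move(dir→west)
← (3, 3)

→ maze.sense(dir→west)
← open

→ stack.push(x→west)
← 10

→ maze.move(dir→west)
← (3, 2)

→ maze.sense(dir→west)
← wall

→ maze.sense(dir→north)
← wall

→ maze.sense(dir→south)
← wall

→ stack.pop()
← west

→ maze.move(dir→east)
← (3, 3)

→ maze.sense(dir→south)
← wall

→ stack.pop()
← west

→ maze.move(dir→east)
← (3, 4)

→ maze.sense(dir→south)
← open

→ stack.push(x→south)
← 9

→ maze.move(dir→south)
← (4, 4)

→ maze.sense(dir→east)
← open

→ stack.push(x→east)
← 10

→ maze.move(dir→east)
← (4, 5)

→ maze.sense(dir→east)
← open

→ stack.push(x→east)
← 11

→ maze.move(dir→east)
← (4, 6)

→ maze.sense(dir→east)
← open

→ stack.push(x→east)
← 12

→ maze.move(dir→east)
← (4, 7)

→ maze.sense(dir→east)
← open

→ stack.push(x→east)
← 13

→ maze.move(dir→east)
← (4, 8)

→ maze.sense(dir→south)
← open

→ stack.push(x→south)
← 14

→ maze.move(dir→south)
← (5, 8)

→ maze.sense(dir→west)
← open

→ stack.push(x→west)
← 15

→ maze.move(dir→west)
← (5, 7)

→ maze.sense(dir→west)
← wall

→ stack.pop()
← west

→ maze.move(dir→east)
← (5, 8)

→ stack.pop()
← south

→ maze.move(dir→north)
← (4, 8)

→ stack.pop()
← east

→ maze.move(dir→west)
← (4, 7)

→ stack.pop()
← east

→ maze.move(dir→west)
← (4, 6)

→ stack.pop()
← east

→ maze.move(dir→west)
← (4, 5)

→ maze.sense(dir→south)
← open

→ stack.push(x→south)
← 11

→ maze.move(dir→south)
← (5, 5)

→ maze.sense(dir→west)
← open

→ stack.push(x→west)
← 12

→ maze.move(dir→west)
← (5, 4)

→ maze.sense(dir→west)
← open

→ stack.push(x→west)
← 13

→ maze.move(dir→west)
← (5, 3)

→ maze.sense(dir→west)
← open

→ stack.push(x→west)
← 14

→ maze.move(dir→west)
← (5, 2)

→ maze.sense(dir→west)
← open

→ stack.push(x→west)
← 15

→ maze.move(dir→west)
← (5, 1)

→ maze.sense(dir→west)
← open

→ stack.push(x→west)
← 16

→ maze.move(dir→west)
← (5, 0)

→ maze.sense(dir→north)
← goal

→ maze.move(dir→north)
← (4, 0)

Answer: (4, 0)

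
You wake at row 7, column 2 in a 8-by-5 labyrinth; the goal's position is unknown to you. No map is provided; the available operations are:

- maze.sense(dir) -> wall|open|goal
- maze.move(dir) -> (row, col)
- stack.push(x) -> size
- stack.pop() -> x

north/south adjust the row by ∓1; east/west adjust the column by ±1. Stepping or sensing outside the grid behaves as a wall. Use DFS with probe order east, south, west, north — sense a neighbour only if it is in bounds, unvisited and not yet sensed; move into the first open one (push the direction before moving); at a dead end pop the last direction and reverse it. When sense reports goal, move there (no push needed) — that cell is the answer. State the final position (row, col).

==> sense(dir→east)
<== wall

==> sense(dir→west)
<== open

==> push(x→west)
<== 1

==> move(dir→west)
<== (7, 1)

==> sense(dir→west)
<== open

==> push(x→west)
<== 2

==> move(dir→west)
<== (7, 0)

==> sense(dir→north)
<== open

==> push(x→north)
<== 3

==> move(dir→north)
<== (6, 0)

==> sense(dir→east)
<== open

==> push(x→east)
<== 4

==> move(dir→east)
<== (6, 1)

==> sense(dir→east)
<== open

==> push(x→east)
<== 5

==> move(dir→east)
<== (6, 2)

==> sense(dir→east)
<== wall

==> sense(dir→north)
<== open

==> push(x→north)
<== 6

==> move(dir→north)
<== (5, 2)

==> sense(dir→east)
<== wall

==> sense(dir→west)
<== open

==> push(x→west)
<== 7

==> move(dir→west)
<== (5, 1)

==> sense(dir→west)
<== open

==> push(x→west)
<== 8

==> move(dir→west)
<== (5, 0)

==> sense(dir→north)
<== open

==> push(x→north)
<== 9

==> move(dir→north)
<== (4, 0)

==> sense(dir→east)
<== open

==> push(x→east)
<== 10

==> move(dir→east)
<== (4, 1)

==> sense(dir→east)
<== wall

==> sense(dir→north)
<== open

==> push(x→north)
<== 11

==> move(dir→north)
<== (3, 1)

==> sense(dir→east)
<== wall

==> sense(dir→west)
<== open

==> push(x→west)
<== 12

==> move(dir→west)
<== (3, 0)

==> sense(dir→north)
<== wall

==> pop()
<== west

==> move(dir→east)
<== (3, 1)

==> sense(dir→north)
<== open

==> push(x→north)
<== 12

==> move(dir→north)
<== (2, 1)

==> sense(dir→east)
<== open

==> push(x→east)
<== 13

==> move(dir→east)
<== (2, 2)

==> sense(dir→east)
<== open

==> push(x→east)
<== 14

==> move(dir→east)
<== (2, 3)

==> sense(dir→east)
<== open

==> push(x→east)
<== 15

==> move(dir→east)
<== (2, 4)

==> sense(dir→south)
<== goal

==> move(dir→south)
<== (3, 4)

Answer: (3, 4)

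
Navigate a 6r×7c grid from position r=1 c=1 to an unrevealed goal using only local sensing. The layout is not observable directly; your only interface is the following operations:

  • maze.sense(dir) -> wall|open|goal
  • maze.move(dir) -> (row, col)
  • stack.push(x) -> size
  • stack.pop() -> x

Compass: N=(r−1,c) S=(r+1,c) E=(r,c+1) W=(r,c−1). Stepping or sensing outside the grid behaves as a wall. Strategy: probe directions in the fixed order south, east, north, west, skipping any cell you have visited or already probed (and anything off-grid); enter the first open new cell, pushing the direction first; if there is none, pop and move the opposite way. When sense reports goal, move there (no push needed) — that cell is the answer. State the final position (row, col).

Calling maze.sense with south, which returns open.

I run stack.push with south, which returns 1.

Next I call maze.move with south, and see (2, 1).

I run maze.sense with south, — result: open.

Then stack.push with south, which returns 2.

Using maze.move with south, and observe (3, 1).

Then maze.sense with south, yielding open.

Next I call stack.push with south, yielding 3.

Invoking maze.move with south, — result: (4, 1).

I try maze.sense with south, → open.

I use stack.push with south, : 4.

Next I call maze.move with south, which returns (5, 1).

I use maze.sense with east, which returns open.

I call stack.push with east, → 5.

I use maze.move with east, and get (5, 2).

Invoking maze.sense with east, — result: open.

I run stack.push with east, yielding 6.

I invoke maze.move with east, giving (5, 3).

Invoking maze.sense with east, and observe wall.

Now I run maze.sense with north, — result: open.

Using stack.push with north, and observe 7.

I use maze.move with north, : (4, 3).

I use maze.sense with east, : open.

Then stack.push with east, : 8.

Then maze.move with east, yielding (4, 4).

Using maze.sense with east, which returns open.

I invoke stack.push with east, : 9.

I invoke maze.move with east, and observe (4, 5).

Now I run maze.sense with south, — result: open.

Invoking stack.push with south, and observe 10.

I call maze.move with south, which returns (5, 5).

I try maze.sense with east, : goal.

Invoking maze.move with east, and see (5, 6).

Answer: (5, 6)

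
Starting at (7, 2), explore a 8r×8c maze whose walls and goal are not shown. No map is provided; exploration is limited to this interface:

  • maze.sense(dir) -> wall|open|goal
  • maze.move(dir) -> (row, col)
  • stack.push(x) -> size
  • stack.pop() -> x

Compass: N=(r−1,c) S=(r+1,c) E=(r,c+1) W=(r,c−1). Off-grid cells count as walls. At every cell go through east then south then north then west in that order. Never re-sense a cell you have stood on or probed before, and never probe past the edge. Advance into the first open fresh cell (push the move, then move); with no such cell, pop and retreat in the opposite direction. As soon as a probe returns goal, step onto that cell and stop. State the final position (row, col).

CALL maze.sense[dir: east]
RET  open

CALL stack.push[x: east]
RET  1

CALL maze.move[dir: east]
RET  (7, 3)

CALL maze.sense[dir: east]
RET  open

CALL stack.push[x: east]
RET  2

CALL maze.move[dir: east]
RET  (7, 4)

CALL maze.sense[dir: east]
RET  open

CALL stack.push[x: east]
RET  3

CALL maze.move[dir: east]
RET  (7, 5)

CALL maze.sense[dir: east]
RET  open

CALL stack.push[x: east]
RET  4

CALL maze.move[dir: east]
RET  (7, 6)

CALL maze.sense[dir: east]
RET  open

CALL stack.push[x: east]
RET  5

CALL maze.move[dir: east]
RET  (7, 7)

CALL maze.sense[dir: north]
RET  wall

CALL stack.pop[]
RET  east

CALL maze.move[dir: west]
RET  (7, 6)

CALL maze.sense[dir: north]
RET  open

CALL stack.push[x: north]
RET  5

CALL maze.move[dir: north]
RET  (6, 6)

CALL maze.sense[dir: north]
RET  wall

CALL maze.sense[dir: west]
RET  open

CALL stack.push[x: west]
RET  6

CALL maze.move[dir: west]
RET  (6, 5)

CALL maze.sense[dir: north]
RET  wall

CALL maze.sense[dir: west]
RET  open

CALL stack.push[x: west]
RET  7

CALL maze.move[dir: west]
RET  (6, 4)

CALL maze.sense[dir: north]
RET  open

CALL stack.push[x: north]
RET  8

CALL maze.move[dir: north]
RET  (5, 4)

CALL maze.sense[dir: north]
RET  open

CALL stack.push[x: north]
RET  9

CALL maze.move[dir: north]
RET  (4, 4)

CALL maze.sense[dir: east]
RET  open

CALL stack.push[x: east]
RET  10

CALL maze.move[dir: east]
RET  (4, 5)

CALL maze.sense[dir: east]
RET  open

CALL stack.push[x: east]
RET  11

CALL maze.move[dir: east]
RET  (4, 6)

CALL maze.sense[dir: east]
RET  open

CALL stack.push[x: east]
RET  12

CALL maze.move[dir: east]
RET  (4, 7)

CALL maze.sense[dir: south]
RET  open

CALL stack.push[x: south]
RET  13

CALL maze.move[dir: south]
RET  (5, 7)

CALL stack.pop[]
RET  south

CALL maze.move[dir: north]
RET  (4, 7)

CALL maze.sense[dir: north]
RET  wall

CALL stack.pop[]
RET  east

CALL maze.move[dir: west]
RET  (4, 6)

CALL maze.sense[dir: north]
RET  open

CALL stack.push[x: north]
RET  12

CALL maze.move[dir: north]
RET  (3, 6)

CALL maze.sense[dir: north]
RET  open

CALL stack.push[x: north]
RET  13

CALL maze.move[dir: north]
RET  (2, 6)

CALL maze.sense[dir: east]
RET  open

CALL stack.push[x: east]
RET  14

CALL maze.move[dir: east]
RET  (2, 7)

CALL maze.sense[dir: north]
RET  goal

CALL maze.move[dir: north]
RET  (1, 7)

Answer: (1, 7)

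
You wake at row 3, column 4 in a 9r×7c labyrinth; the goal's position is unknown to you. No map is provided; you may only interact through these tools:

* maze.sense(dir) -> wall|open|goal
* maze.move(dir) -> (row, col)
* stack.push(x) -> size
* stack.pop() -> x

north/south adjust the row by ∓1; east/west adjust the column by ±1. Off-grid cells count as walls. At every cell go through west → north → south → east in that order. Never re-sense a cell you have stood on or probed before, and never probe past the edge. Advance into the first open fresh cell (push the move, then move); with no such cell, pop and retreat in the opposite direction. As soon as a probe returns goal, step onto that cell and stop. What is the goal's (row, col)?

Step: maze.sense[west]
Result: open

Step: stack.push[west]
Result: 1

Step: maze.move[west]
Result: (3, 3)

Step: maze.sense[west]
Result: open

Step: stack.push[west]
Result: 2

Step: maze.move[west]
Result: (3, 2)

Step: maze.sense[west]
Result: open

Step: stack.push[west]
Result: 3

Step: maze.move[west]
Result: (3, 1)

Step: maze.sense[west]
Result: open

Step: stack.push[west]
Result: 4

Step: maze.move[west]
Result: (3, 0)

Step: maze.sense[north]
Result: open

Step: stack.push[north]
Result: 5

Step: maze.move[north]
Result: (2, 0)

Step: maze.sense[north]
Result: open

Step: stack.push[north]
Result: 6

Step: maze.move[north]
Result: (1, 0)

Step: maze.sense[north]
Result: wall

Step: maze.sense[east]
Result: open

Step: stack.push[east]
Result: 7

Step: maze.move[east]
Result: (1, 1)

Step: maze.sense[north]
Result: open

Step: stack.push[north]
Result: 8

Step: maze.move[north]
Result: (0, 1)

Step: maze.sense[east]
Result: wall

Step: stack.pop[]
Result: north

Step: maze.move[south]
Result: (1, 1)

Step: maze.sense[south]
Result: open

Step: stack.push[south]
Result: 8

Step: maze.move[south]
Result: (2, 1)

Step: maze.sense[east]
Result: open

Step: stack.push[east]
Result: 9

Step: maze.move[east]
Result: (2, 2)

Step: maze.sense[north]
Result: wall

Step: maze.sense[east]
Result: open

Step: stack.push[east]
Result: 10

Step: maze.move[east]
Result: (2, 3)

Step: maze.sense[north]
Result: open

Step: stack.push[north]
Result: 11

Step: maze.move[north]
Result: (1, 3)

Step: maze.sense[north]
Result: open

Step: stack.push[north]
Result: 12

Step: maze.move[north]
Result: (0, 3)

Step: maze.sense[east]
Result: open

Step: stack.push[east]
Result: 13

Step: maze.move[east]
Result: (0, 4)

Step: maze.sense[south]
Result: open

Step: stack.push[south]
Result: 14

Step: maze.move[south]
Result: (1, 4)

Step: maze.sense[south]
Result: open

Step: stack.push[south]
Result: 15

Step: maze.move[south]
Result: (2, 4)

Step: maze.sense[east]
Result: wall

Step: stack.pop[]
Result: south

Step: maze.move[north]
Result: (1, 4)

Step: maze.sense[east]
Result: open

Step: stack.push[east]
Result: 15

Step: maze.move[east]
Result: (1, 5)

Step: maze.sense[north]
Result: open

Step: stack.push[north]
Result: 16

Step: maze.move[north]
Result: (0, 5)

Step: maze.sense[east]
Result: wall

Step: stack.pop[]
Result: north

Step: maze.move[south]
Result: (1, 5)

Step: maze.sense[east]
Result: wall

Step: stack.pop[]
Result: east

Step: maze.move[west]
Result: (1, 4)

Step: stack.pop[]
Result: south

Step: maze.move[north]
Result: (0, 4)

Step: stack.pop[]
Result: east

Step: maze.move[west]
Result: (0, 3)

Step: stack.pop[]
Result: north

Step: maze.move[south]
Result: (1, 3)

Step: stack.pop[]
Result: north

Step: maze.move[south]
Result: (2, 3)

Step: stack.pop[]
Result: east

Step: maze.move[west]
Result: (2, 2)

Step: stack.pop[]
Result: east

Step: maze.move[west]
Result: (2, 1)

Step: stack.pop[]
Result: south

Step: maze.move[north]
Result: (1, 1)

Step: stack.pop[]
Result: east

Step: maze.move[west]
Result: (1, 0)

Step: stack.pop[]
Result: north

Step: maze.move[south]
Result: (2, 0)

Step: stack.pop[]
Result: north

Step: maze.move[south]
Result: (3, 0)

Step: maze.sense[south]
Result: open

Step: stack.push[south]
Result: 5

Step: maze.move[south]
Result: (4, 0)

Step: maze.sense[south]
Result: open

Step: stack.push[south]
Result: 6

Step: maze.move[south]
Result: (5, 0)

Step: maze.sense[south]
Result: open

Step: stack.push[south]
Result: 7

Step: maze.move[south]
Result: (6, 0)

Step: maze.sense[south]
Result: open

Step: stack.push[south]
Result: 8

Step: maze.move[south]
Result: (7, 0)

Step: maze.sense[south]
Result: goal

Step: maze.move[south]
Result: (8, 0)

Answer: (8, 0)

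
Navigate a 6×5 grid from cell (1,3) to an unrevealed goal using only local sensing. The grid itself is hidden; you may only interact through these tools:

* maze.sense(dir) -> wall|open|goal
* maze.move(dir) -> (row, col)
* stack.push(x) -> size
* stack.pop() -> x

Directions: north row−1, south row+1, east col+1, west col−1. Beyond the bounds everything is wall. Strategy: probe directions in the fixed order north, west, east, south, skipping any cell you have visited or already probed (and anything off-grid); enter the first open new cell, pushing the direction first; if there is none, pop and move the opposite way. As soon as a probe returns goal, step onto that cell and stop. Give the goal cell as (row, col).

-- 1. maze.sense(dir→north) => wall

-- 2. maze.sense(dir→west) => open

-- 3. stack.push(x→west) => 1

-- 4. maze.move(dir→west) => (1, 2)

-- 5. maze.sense(dir→north) => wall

-- 6. maze.sense(dir→west) => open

-- 7. stack.push(x→west) => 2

-- 8. maze.move(dir→west) => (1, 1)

-- 9. maze.sense(dir→north) => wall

-- 10. maze.sense(dir→west) => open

-- 11. stack.push(x→west) => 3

-- 12. maze.move(dir→west) => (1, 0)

-- 13. maze.sense(dir→north) => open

-- 14. stack.push(x→north) => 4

-- 15. maze.move(dir→north) => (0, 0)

-- 16. stack.pop() => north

-- 17. maze.move(dir→south) => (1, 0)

-- 18. maze.sense(dir→south) => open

-- 19. stack.push(x→south) => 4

-- 20. maze.move(dir→south) => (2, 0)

-- 21. maze.sense(dir→east) => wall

-- 22. maze.sense(dir→south) => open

-- 23. stack.push(x→south) => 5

-- 24. maze.move(dir→south) => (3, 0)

-- 25. maze.sense(dir→east) => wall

-- 26. maze.sense(dir→south) => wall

-- 27. stack.pop() => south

-- 28. maze.move(dir→north) => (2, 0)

-- 29. stack.pop() => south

-- 30. maze.move(dir→north) => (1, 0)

-- 31. stack.pop() => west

-- 32. maze.move(dir→east) => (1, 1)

-- 33. stack.pop() => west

-- 34. maze.move(dir→east) => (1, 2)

-- 35. maze.sense(dir→south) => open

-- 36. stack.push(x→south) => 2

-- 37. maze.move(dir→south) => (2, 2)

-- 38. maze.sense(dir→east) => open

-- 39. stack.push(x→east) => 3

-- 40. maze.move(dir→east) => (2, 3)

-- 41. maze.sense(dir→east) => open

-- 42. stack.push(x→east) => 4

-- 43. maze.move(dir→east) => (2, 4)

-- 44. maze.sense(dir→north) => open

-- 45. stack.push(x→north) => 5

-- 46. maze.move(dir→north) => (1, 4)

-- 47. maze.sense(dir→north) => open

-- 48. stack.push(x→north) => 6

-- 49. maze.move(dir→north) => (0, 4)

-- 50. stack.pop() => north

-- 51. maze.move(dir→south) => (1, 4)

-- 52. stack.pop() => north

-- 53. maze.move(dir→south) => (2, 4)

-- 54. maze.sense(dir→south) => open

-- 55. stack.push(x→south) => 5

-- 56. maze.move(dir→south) => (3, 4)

-- 57. maze.sense(dir→west) => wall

-- 58. maze.sense(dir→south) => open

-- 59. stack.push(x→south) => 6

-- 60. maze.move(dir→south) => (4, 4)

-- 61. maze.sense(dir→west) => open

-- 62. stack.push(x→west) => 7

-- 63. maze.move(dir→west) => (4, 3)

-- 64. maze.sense(dir→west) => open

-- 65. stack.push(x→west) => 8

-- 66. maze.move(dir→west) => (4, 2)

-- 67. maze.sense(dir→north) => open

-- 68. stack.push(x→north) => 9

-- 69. maze.move(dir→north) => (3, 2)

-- 70. stack.pop() => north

-- 71. maze.move(dir→south) => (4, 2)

-- 72. maze.sense(dir→west) => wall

-- 73. maze.sense(dir→south) => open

-- 74. stack.push(x→south) => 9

-- 75. maze.move(dir→south) => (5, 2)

-- 76. maze.sense(dir→west) => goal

-- 77. maze.move(dir→west) => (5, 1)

Answer: (5, 1)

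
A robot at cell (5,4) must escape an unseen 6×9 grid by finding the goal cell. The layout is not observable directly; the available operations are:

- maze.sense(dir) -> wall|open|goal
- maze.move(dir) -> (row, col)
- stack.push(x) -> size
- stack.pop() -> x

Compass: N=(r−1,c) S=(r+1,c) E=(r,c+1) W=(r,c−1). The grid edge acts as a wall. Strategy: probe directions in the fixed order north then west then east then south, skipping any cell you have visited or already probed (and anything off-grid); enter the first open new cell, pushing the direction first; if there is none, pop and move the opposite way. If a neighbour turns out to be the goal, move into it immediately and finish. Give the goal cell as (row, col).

>> maze.sense(north)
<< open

>> stack.push(north)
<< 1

>> maze.move(north)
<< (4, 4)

>> maze.sense(north)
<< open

>> stack.push(north)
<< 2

>> maze.move(north)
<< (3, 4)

>> maze.sense(north)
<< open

>> stack.push(north)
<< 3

>> maze.move(north)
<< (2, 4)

>> maze.sense(north)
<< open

>> stack.push(north)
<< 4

>> maze.move(north)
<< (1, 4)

>> maze.sense(north)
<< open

>> stack.push(north)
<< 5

>> maze.move(north)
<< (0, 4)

>> maze.sense(west)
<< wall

>> maze.sense(east)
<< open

>> stack.push(east)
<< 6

>> maze.move(east)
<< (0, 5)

>> maze.sense(east)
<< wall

>> maze.sense(south)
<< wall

>> stack.pop()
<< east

>> maze.move(west)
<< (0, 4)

>> stack.pop()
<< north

>> maze.move(south)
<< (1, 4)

>> maze.sense(west)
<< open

>> stack.push(west)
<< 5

>> maze.move(west)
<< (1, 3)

>> maze.sense(west)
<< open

>> stack.push(west)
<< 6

>> maze.move(west)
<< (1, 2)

>> maze.sense(north)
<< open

>> stack.push(north)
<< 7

>> maze.move(north)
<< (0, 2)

>> maze.sense(west)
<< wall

>> stack.pop()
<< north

>> maze.move(south)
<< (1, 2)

>> maze.sense(west)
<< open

>> stack.push(west)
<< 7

>> maze.move(west)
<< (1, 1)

>> maze.sense(west)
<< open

>> stack.push(west)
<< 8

>> maze.move(west)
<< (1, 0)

>> maze.sense(north)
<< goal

>> maze.move(north)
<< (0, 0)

Answer: (0, 0)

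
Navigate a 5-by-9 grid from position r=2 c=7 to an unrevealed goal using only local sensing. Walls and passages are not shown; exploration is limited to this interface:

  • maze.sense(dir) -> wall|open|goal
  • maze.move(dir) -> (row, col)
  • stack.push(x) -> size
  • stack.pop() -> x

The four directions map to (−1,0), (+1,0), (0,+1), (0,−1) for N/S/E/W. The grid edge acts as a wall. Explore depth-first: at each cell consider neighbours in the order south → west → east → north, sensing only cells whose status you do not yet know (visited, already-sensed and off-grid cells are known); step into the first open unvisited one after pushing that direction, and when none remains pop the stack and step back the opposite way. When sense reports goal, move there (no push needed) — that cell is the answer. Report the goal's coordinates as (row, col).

I use maze.sense with dir=south, and get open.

Next I call stack.push with x=south, which returns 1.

Then maze.move with dir=south, yielding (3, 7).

Invoking maze.sense with dir=south, and see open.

Then stack.push with x=south, giving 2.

Next I call maze.move with dir=south, and see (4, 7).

Now I run maze.sense with dir=west, → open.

Using stack.push with x=west, — result: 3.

I use maze.move with dir=west, and get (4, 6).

Calling maze.sense with dir=west, and observe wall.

Calling maze.sense with dir=north, and get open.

I use stack.push with x=north, and see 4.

Invoking maze.move with dir=north, and get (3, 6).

Invoking maze.sense with dir=west, and observe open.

Calling stack.push with x=west, which returns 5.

Invoking maze.move with dir=west, : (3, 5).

Calling maze.sense with dir=west, and see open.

I use stack.push with x=west, and observe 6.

I run maze.move with dir=west, → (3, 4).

I invoke maze.sense with dir=south, which returns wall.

I call maze.sense with dir=west, and observe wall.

I use maze.sense with dir=north, which returns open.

Using stack.push with x=north, and observe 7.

I invoke maze.move with dir=north, which returns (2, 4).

I call maze.sense with dir=west, which returns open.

Using stack.push with x=west, and observe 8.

I try maze.move with dir=west, — result: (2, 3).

Then maze.sense with dir=west, which returns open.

Calling stack.push with x=west, : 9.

Invoking maze.move with dir=west, — result: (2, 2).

Then maze.sense with dir=south, → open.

Next I call stack.push with x=south, : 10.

Invoking maze.move with dir=south, : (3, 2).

Now I run maze.sense with dir=south, → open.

I use stack.push with x=south, — result: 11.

I call maze.move with dir=south, and observe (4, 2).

I use maze.sense with dir=west, : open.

Calling stack.push with x=west, : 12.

Now I run maze.move with dir=west, yielding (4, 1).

Next I call maze.sense with dir=west, and get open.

I run stack.push with x=west, giving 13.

Invoking maze.move with dir=west, and get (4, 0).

I invoke maze.sense with dir=north, and observe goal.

Invoking maze.move with dir=north, and observe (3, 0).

Answer: (3, 0)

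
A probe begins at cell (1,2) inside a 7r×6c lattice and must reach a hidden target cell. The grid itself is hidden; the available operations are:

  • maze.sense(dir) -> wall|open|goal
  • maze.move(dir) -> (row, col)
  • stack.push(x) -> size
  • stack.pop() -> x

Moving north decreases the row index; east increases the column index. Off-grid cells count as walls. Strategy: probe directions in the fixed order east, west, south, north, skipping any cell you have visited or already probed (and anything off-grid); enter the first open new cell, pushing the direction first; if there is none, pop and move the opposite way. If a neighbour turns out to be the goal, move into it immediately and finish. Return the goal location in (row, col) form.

# 1. sense(dir→east) : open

# 2. push(x→east) : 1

# 3. move(dir→east) : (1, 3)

# 4. sense(dir→east) : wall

# 5. sense(dir→south) : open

# 6. push(x→south) : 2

# 7. move(dir→south) : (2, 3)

# 8. sense(dir→east) : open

# 9. push(x→east) : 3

# 10. move(dir→east) : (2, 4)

# 11. sense(dir→east) : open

# 12. push(x→east) : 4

# 13. move(dir→east) : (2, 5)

# 14. sense(dir→south) : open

# 15. push(x→south) : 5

# 16. move(dir→south) : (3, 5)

# 17. sense(dir→west) : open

# 18. push(x→west) : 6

# 19. move(dir→west) : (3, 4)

# 20. sense(dir→west) : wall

# 21. sense(dir→south) : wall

# 22. pop() : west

# 23. move(dir→east) : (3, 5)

# 24. sense(dir→south) : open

# 25. push(x→south) : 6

# 26. move(dir→south) : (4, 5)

# 27. sense(dir→south) : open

# 28. push(x→south) : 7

# 29. move(dir→south) : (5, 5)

# 30. sense(dir→west) : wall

# 31. sense(dir→south) : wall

# 32. pop() : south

# 33. move(dir→north) : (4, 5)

# 34. pop() : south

# 35. move(dir→north) : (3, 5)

# 36. pop() : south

# 37. move(dir→north) : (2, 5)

# 38. sense(dir→north) : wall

# 39. pop() : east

# 40. move(dir→west) : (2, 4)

# 41. pop() : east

# 42. move(dir→west) : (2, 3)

# 43. sense(dir→west) : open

# 44. push(x→west) : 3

# 45. move(dir→west) : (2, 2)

# 46. sense(dir→west) : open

# 47. push(x→west) : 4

# 48. move(dir→west) : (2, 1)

# 49. sense(dir→west) : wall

# 50. sense(dir→south) : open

# 51. push(x→south) : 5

# 52. move(dir→south) : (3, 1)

# 53. sense(dir→east) : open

# 54. push(x→east) : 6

# 55. move(dir→east) : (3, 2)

# 56. sense(dir→south) : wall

# 57. pop() : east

# 58. move(dir→west) : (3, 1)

# 59. sense(dir→west) : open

# 60. push(x→west) : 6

# 61. move(dir→west) : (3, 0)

# 62. sense(dir→south) : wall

# 63. pop() : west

# 64. move(dir→east) : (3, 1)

# 65. sense(dir→south) : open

# 66. push(x→south) : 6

# 67. move(dir→south) : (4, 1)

# 68. sense(dir→south) : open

# 69. push(x→south) : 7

# 70. move(dir→south) : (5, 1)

# 71. sense(dir→east) : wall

# 72. sense(dir→west) : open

# 73. push(x→west) : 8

# 74. move(dir→west) : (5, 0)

# 75. sense(dir→south) : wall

# 76. pop() : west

# 77. move(dir→east) : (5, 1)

# 78. sense(dir→south) : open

# 79. push(x→south) : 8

# 80. move(dir→south) : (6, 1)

# 81. sense(dir→east) : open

# 82. push(x→east) : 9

# 83. move(dir→east) : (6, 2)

# 84. sense(dir→east) : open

# 85. push(x→east) : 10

# 86. move(dir→east) : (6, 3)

# 87. sense(dir→east) : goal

# 88. move(dir→east) : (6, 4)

Answer: (6, 4)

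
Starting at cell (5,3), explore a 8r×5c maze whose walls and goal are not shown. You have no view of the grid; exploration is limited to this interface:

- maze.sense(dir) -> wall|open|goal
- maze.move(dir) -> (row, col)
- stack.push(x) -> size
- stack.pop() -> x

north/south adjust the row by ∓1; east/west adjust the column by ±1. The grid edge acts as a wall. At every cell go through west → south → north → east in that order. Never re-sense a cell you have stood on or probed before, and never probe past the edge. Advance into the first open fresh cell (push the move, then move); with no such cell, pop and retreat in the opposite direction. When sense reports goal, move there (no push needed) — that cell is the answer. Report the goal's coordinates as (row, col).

Calling sense passing dir→west, giving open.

I run push passing x→west, giving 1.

Next I call move passing dir→west, : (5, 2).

Invoking sense passing dir→west, and get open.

Calling push passing x→west, → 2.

Then move passing dir→west, → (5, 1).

Using sense passing dir→west, and get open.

I use push passing x→west, and see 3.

I invoke move passing dir→west, giving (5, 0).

I invoke sense passing dir→south, → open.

Using push passing x→south, yielding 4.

I invoke move passing dir→south, and observe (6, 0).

Using sense passing dir→south, giving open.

Then push passing x→south, : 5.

I run move passing dir→south, yielding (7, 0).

Using sense passing dir→east, and get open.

I use push passing x→east, which returns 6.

I invoke move passing dir→east, yielding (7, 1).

I call sense passing dir→north, and see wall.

Now I run sense passing dir→east, and observe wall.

Using pop, yielding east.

Then move passing dir→west, which returns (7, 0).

I run pop(), — result: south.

Invoking move passing dir→north, yielding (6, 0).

Calling pop(), and get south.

Calling move passing dir→north, → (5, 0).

Invoking sense passing dir→north, and get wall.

I run pop, — result: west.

I call move passing dir→east, and get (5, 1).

Now I run sense passing dir→north, and get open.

Invoking push passing x→north, and observe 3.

Invoking move passing dir→north, and see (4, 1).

Now I run sense passing dir→north, — result: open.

I call push passing x→north, which returns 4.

Using move passing dir→north, — result: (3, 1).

Then sense passing dir→west, and see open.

Using push passing x→west, yielding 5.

Invoking move passing dir→west, → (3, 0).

Now I run sense passing dir→north, and observe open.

I use push passing x→north, which returns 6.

I run move passing dir→north, which returns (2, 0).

Invoking sense passing dir→north, — result: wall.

Next I call sense passing dir→east, which returns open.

Then push passing x→east, which returns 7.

I invoke move passing dir→east, which returns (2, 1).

Next I call sense passing dir→north, which returns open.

I run push passing x→north, and see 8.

I run move passing dir→north, → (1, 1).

Calling sense passing dir→north, : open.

Next I call push passing x→north, → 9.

I call move passing dir→north, — result: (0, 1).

Invoking sense passing dir→west, → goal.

Calling move passing dir→west, and see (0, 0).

Answer: (0, 0)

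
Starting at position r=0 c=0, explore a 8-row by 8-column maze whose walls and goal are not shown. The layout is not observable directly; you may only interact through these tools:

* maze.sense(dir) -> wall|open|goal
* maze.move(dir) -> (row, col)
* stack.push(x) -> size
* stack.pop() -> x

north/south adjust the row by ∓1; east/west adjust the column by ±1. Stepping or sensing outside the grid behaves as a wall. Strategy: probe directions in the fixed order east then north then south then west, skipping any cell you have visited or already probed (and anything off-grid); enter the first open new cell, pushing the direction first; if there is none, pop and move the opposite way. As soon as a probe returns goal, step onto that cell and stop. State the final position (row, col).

% maze.sense dir='east'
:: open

% stack.push x='east'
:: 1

% maze.move dir='east'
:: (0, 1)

% maze.sense dir='east'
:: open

% stack.push x='east'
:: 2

% maze.move dir='east'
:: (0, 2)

% maze.sense dir='east'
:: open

% stack.push x='east'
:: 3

% maze.move dir='east'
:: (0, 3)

% maze.sense dir='east'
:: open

% stack.push x='east'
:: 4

% maze.move dir='east'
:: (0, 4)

% maze.sense dir='east'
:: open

% stack.push x='east'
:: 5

% maze.move dir='east'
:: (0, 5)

% maze.sense dir='east'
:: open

% stack.push x='east'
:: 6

% maze.move dir='east'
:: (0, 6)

% maze.sense dir='east'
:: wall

% maze.sense dir='south'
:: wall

% stack.pop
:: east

% maze.move dir='west'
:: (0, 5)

% maze.sense dir='south'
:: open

% stack.push x='south'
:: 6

% maze.move dir='south'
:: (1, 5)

% maze.sense dir='south'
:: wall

% maze.sense dir='west'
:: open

% stack.push x='west'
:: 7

% maze.move dir='west'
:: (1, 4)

% maze.sense dir='south'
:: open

% stack.push x='south'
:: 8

% maze.move dir='south'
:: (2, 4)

% maze.sense dir='south'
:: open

% stack.push x='south'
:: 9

% maze.move dir='south'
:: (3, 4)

% maze.sense dir='east'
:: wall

% maze.sense dir='south'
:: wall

% maze.sense dir='west'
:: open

% stack.push x='west'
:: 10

% maze.move dir='west'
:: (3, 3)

% maze.sense dir='north'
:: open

% stack.push x='north'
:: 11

% maze.move dir='north'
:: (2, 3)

% maze.sense dir='north'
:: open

% stack.push x='north'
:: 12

% maze.move dir='north'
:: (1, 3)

% maze.sense dir='west'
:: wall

% stack.pop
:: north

% maze.move dir='south'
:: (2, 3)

% maze.sense dir='west'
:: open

% stack.push x='west'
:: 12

% maze.move dir='west'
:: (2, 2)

% maze.sense dir='south'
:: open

% stack.push x='south'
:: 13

% maze.move dir='south'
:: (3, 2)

% maze.sense dir='south'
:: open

% stack.push x='south'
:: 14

% maze.move dir='south'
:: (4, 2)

% maze.sense dir='east'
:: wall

% maze.sense dir='south'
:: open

% stack.push x='south'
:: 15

% maze.move dir='south'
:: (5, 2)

% maze.sense dir='east'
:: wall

% maze.sense dir='south'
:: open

% stack.push x='south'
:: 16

% maze.move dir='south'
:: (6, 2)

% maze.sense dir='east'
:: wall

% maze.sense dir='south'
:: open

% stack.push x='south'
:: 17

% maze.move dir='south'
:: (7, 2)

% maze.sense dir='east'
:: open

% stack.push x='east'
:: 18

% maze.move dir='east'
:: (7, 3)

% maze.sense dir='east'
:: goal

% maze.move dir='east'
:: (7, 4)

Answer: (7, 4)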